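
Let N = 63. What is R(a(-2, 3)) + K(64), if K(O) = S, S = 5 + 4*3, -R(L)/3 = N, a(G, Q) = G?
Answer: -172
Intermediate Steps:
R(L) = -189 (R(L) = -3*63 = -189)
S = 17 (S = 5 + 12 = 17)
K(O) = 17
R(a(-2, 3)) + K(64) = -189 + 17 = -172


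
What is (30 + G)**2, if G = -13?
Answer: 289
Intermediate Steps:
(30 + G)**2 = (30 - 13)**2 = 17**2 = 289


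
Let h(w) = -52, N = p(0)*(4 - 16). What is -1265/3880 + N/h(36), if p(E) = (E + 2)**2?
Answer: 6023/10088 ≈ 0.59705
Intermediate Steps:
p(E) = (2 + E)**2
N = -48 (N = (2 + 0)**2*(4 - 16) = 2**2*(-12) = 4*(-12) = -48)
-1265/3880 + N/h(36) = -1265/3880 - 48/(-52) = -1265*1/3880 - 48*(-1/52) = -253/776 + 12/13 = 6023/10088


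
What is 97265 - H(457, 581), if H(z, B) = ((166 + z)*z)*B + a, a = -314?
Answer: -165319512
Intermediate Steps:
H(z, B) = -314 + B*z*(166 + z) (H(z, B) = ((166 + z)*z)*B - 314 = (z*(166 + z))*B - 314 = B*z*(166 + z) - 314 = -314 + B*z*(166 + z))
97265 - H(457, 581) = 97265 - (-314 + 581*457² + 166*581*457) = 97265 - (-314 + 581*208849 + 44075822) = 97265 - (-314 + 121341269 + 44075822) = 97265 - 1*165416777 = 97265 - 165416777 = -165319512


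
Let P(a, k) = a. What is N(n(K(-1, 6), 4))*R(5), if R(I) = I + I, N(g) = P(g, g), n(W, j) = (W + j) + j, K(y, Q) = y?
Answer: 70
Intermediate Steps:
n(W, j) = W + 2*j
N(g) = g
R(I) = 2*I
N(n(K(-1, 6), 4))*R(5) = (-1 + 2*4)*(2*5) = (-1 + 8)*10 = 7*10 = 70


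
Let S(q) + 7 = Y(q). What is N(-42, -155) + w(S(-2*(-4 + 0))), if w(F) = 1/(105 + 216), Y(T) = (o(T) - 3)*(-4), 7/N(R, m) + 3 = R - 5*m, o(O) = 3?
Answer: 2977/234330 ≈ 0.012704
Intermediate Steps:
N(R, m) = 7/(-3 + R - 5*m) (N(R, m) = 7/(-3 + (R - 5*m)) = 7/(-3 + R - 5*m))
Y(T) = 0 (Y(T) = (3 - 3)*(-4) = 0*(-4) = 0)
S(q) = -7 (S(q) = -7 + 0 = -7)
w(F) = 1/321
N(-42, -155) + w(S(-2*(-4 + 0))) = -7/(3 - 1*(-42) + 5*(-155)) + 1/321 = -7/(3 + 42 - 775) + 1/321 = -7/(-730) + 1/321 = -7*(-1/730) + 1/321 = 7/730 + 1/321 = 2977/234330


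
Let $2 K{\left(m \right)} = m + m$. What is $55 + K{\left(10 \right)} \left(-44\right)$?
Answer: $-385$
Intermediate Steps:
$K{\left(m \right)} = m$ ($K{\left(m \right)} = \frac{m + m}{2} = \frac{2 m}{2} = m$)
$55 + K{\left(10 \right)} \left(-44\right) = 55 + 10 \left(-44\right) = 55 - 440 = -385$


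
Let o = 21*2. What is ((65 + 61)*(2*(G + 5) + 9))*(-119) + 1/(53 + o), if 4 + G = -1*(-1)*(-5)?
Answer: -1424429/95 ≈ -14994.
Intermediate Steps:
G = -9 (G = -4 - 1*(-1)*(-5) = -4 + 1*(-5) = -4 - 5 = -9)
o = 42
((65 + 61)*(2*(G + 5) + 9))*(-119) + 1/(53 + o) = ((65 + 61)*(2*(-9 + 5) + 9))*(-119) + 1/(53 + 42) = (126*(2*(-4) + 9))*(-119) + 1/95 = (126*(-8 + 9))*(-119) + 1/95 = (126*1)*(-119) + 1/95 = 126*(-119) + 1/95 = -14994 + 1/95 = -1424429/95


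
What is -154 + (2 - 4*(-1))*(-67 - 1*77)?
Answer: -1018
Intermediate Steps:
-154 + (2 - 4*(-1))*(-67 - 1*77) = -154 + (2 + 4)*(-67 - 77) = -154 + 6*(-144) = -154 - 864 = -1018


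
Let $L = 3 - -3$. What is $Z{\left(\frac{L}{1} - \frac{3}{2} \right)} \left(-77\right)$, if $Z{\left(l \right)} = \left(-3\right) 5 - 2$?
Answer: $1309$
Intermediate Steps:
$L = 6$ ($L = 3 + 3 = 6$)
$Z{\left(l \right)} = -17$ ($Z{\left(l \right)} = -15 - 2 = -17$)
$Z{\left(\frac{L}{1} - \frac{3}{2} \right)} \left(-77\right) = \left(-17\right) \left(-77\right) = 1309$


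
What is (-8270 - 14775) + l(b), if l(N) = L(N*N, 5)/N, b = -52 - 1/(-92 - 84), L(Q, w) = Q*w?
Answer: -4101675/176 ≈ -23305.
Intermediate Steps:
b = -9151/176 (b = -52 - 1/(-176) = -52 - 1*(-1/176) = -52 + 1/176 = -9151/176 ≈ -51.994)
l(N) = 5*N (l(N) = ((N*N)*5)/N = (N²*5)/N = (5*N²)/N = 5*N)
(-8270 - 14775) + l(b) = (-8270 - 14775) + 5*(-9151/176) = -23045 - 45755/176 = -4101675/176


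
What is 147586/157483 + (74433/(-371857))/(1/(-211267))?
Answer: 2476512318097315/58561155931 ≈ 42289.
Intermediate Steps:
147586/157483 + (74433/(-371857))/(1/(-211267)) = 147586*(1/157483) + (74433*(-1/371857))/(-1/211267) = 147586/157483 - 74433/371857*(-211267) = 147586/157483 + 15725236611/371857 = 2476512318097315/58561155931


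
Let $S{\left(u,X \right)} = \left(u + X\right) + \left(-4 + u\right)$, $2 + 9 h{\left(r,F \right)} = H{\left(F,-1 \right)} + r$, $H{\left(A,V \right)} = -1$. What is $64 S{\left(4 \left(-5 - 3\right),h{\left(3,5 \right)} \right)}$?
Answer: $-4352$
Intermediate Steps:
$h{\left(r,F \right)} = - \frac{1}{3} + \frac{r}{9}$ ($h{\left(r,F \right)} = - \frac{2}{9} + \frac{-1 + r}{9} = - \frac{2}{9} + \left(- \frac{1}{9} + \frac{r}{9}\right) = - \frac{1}{3} + \frac{r}{9}$)
$S{\left(u,X \right)} = -4 + X + 2 u$ ($S{\left(u,X \right)} = \left(X + u\right) + \left(-4 + u\right) = -4 + X + 2 u$)
$64 S{\left(4 \left(-5 - 3\right),h{\left(3,5 \right)} \right)} = 64 \left(-4 + \left(- \frac{1}{3} + \frac{1}{9} \cdot 3\right) + 2 \cdot 4 \left(-5 - 3\right)\right) = 64 \left(-4 + \left(- \frac{1}{3} + \frac{1}{3}\right) + 2 \cdot 4 \left(-8\right)\right) = 64 \left(-4 + 0 + 2 \left(-32\right)\right) = 64 \left(-4 + 0 - 64\right) = 64 \left(-68\right) = -4352$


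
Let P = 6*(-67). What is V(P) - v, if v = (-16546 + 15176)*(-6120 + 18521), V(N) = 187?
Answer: 16989557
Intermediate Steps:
P = -402
v = -16989370 (v = -1370*12401 = -16989370)
V(P) - v = 187 - 1*(-16989370) = 187 + 16989370 = 16989557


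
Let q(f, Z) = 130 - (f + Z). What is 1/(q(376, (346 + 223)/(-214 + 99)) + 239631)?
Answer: 115/27529844 ≈ 4.1773e-6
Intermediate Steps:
q(f, Z) = 130 - Z - f (q(f, Z) = 130 - (Z + f) = 130 + (-Z - f) = 130 - Z - f)
1/(q(376, (346 + 223)/(-214 + 99)) + 239631) = 1/((130 - (346 + 223)/(-214 + 99) - 1*376) + 239631) = 1/((130 - 569/(-115) - 376) + 239631) = 1/((130 - 569*(-1)/115 - 376) + 239631) = 1/((130 - 1*(-569/115) - 376) + 239631) = 1/((130 + 569/115 - 376) + 239631) = 1/(-27721/115 + 239631) = 1/(27529844/115) = 115/27529844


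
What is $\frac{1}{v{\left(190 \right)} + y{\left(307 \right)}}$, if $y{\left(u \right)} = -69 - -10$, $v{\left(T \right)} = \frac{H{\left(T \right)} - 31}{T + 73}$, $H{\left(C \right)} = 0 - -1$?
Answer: $- \frac{263}{15547} \approx -0.016916$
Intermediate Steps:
$H{\left(C \right)} = 1$ ($H{\left(C \right)} = 0 + 1 = 1$)
$v{\left(T \right)} = - \frac{30}{73 + T}$ ($v{\left(T \right)} = \frac{1 - 31}{T + 73} = - \frac{30}{73 + T}$)
$y{\left(u \right)} = -59$ ($y{\left(u \right)} = -69 + 10 = -59$)
$\frac{1}{v{\left(190 \right)} + y{\left(307 \right)}} = \frac{1}{- \frac{30}{73 + 190} - 59} = \frac{1}{- \frac{30}{263} - 59} = \frac{1}{- \frac{15547}{263}} = - \frac{263}{15547}$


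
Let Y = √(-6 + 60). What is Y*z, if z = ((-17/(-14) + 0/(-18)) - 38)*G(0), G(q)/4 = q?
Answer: 0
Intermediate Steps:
G(q) = 4*q
z = 0 (z = ((-17/(-14) + 0/(-18)) - 38)*(4*0) = ((-17*(-1/14) + 0*(-1/18)) - 38)*0 = ((17/14 + 0) - 38)*0 = (17/14 - 38)*0 = -515/14*0 = 0)
Y = 3*√6 (Y = √54 = 3*√6 ≈ 7.3485)
Y*z = (3*√6)*0 = 0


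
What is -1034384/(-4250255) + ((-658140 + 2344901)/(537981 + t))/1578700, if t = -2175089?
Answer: 534672152188694469/2196958849282379600 ≈ 0.24337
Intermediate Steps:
-1034384/(-4250255) + ((-658140 + 2344901)/(537981 + t))/1578700 = -1034384/(-4250255) + ((-658140 + 2344901)/(537981 - 2175089))/1578700 = -1034384*(-1/4250255) + (1686761/(-1637108))*(1/1578700) = 1034384/4250255 + (1686761*(-1/1637108))*(1/1578700) = 1034384/4250255 - 1686761/1637108*1/1578700 = 1034384/4250255 - 1686761/2584502399600 = 534672152188694469/2196958849282379600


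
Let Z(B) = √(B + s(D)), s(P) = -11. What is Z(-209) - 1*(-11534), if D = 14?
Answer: 11534 + 2*I*√55 ≈ 11534.0 + 14.832*I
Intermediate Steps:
Z(B) = √(-11 + B) (Z(B) = √(B - 11) = √(-11 + B))
Z(-209) - 1*(-11534) = √(-11 - 209) - 1*(-11534) = √(-220) + 11534 = 2*I*√55 + 11534 = 11534 + 2*I*√55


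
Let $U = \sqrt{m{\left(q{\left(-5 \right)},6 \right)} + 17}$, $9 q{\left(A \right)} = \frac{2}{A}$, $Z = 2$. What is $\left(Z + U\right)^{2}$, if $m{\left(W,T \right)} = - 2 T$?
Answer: $\left(2 + \sqrt{5}\right)^{2} \approx 17.944$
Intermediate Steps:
$q{\left(A \right)} = \frac{2}{9 A}$ ($q{\left(A \right)} = \frac{2 \frac{1}{A}}{9} = \frac{2}{9 A}$)
$U = \sqrt{5}$ ($U = \sqrt{\left(-2\right) 6 + 17} = \sqrt{-12 + 17} = \sqrt{5} \approx 2.2361$)
$\left(Z + U\right)^{2} = \left(2 + \sqrt{5}\right)^{2}$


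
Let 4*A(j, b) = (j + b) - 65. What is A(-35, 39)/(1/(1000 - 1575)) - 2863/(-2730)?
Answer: 6840443/780 ≈ 8769.8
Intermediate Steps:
A(j, b) = -65/4 + b/4 + j/4 (A(j, b) = ((j + b) - 65)/4 = ((b + j) - 65)/4 = (-65 + b + j)/4 = -65/4 + b/4 + j/4)
A(-35, 39)/(1/(1000 - 1575)) - 2863/(-2730) = (-65/4 + (¼)*39 + (¼)*(-35))/(1/(1000 - 1575)) - 2863/(-2730) = (-65/4 + 39/4 - 35/4)/(1/(-575)) - 2863*(-1/2730) = -61/(4*(-1/575)) + 409/390 = -61/4*(-575) + 409/390 = 35075/4 + 409/390 = 6840443/780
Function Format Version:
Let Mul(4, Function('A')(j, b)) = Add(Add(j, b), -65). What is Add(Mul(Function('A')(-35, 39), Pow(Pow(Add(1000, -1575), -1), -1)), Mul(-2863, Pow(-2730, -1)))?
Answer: Rational(6840443, 780) ≈ 8769.8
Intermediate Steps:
Function('A')(j, b) = Add(Rational(-65, 4), Mul(Rational(1, 4), b), Mul(Rational(1, 4), j)) (Function('A')(j, b) = Mul(Rational(1, 4), Add(Add(j, b), -65)) = Mul(Rational(1, 4), Add(Add(b, j), -65)) = Mul(Rational(1, 4), Add(-65, b, j)) = Add(Rational(-65, 4), Mul(Rational(1, 4), b), Mul(Rational(1, 4), j)))
Add(Mul(Function('A')(-35, 39), Pow(Pow(Add(1000, -1575), -1), -1)), Mul(-2863, Pow(-2730, -1))) = Add(Mul(Add(Rational(-65, 4), Mul(Rational(1, 4), 39), Mul(Rational(1, 4), -35)), Pow(Pow(Add(1000, -1575), -1), -1)), Mul(-2863, Pow(-2730, -1))) = Add(Mul(Add(Rational(-65, 4), Rational(39, 4), Rational(-35, 4)), Pow(Pow(-575, -1), -1)), Mul(-2863, Rational(-1, 2730))) = Add(Mul(Rational(-61, 4), Pow(Rational(-1, 575), -1)), Rational(409, 390)) = Add(Mul(Rational(-61, 4), -575), Rational(409, 390)) = Add(Rational(35075, 4), Rational(409, 390)) = Rational(6840443, 780)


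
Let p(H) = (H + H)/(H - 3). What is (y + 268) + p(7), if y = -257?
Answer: 29/2 ≈ 14.500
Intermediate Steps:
p(H) = 2*H/(-3 + H) (p(H) = (2*H)/(-3 + H) = 2*H/(-3 + H))
(y + 268) + p(7) = (-257 + 268) + 2*7/(-3 + 7) = 11 + 2*7/4 = 11 + 2*7*(1/4) = 11 + 7/2 = 29/2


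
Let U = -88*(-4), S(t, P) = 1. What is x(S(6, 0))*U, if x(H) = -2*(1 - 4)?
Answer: 2112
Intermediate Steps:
U = 352
x(H) = 6 (x(H) = -2*(-3) = 6)
x(S(6, 0))*U = 6*352 = 2112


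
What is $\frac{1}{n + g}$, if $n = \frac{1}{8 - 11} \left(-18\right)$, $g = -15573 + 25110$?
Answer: $\frac{1}{9543} \approx 0.00010479$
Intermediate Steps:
$g = 9537$
$n = 6$ ($n = \frac{1}{-3} \left(-18\right) = \left(- \frac{1}{3}\right) \left(-18\right) = 6$)
$\frac{1}{n + g} = \frac{1}{6 + 9537} = \frac{1}{9543}$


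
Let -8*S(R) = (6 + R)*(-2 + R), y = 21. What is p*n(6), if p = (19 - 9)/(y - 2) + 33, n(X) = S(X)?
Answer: -3822/19 ≈ -201.16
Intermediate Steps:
S(R) = -(-2 + R)*(6 + R)/8 (S(R) = -(6 + R)*(-2 + R)/8 = -(-2 + R)*(6 + R)/8)
n(X) = 3/2 - X/2 - X²/8
p = 637/19 (p = (19 - 9)/(21 - 2) + 33 = 10/19 + 33 = 637/19 ≈ 33.526)
p*n(6) = 637*(3/2 - ½*6 - ⅛*6²)/19 = 637*(3/2 - 3 - ⅛*36)/19 = 637*(3/2 - 3 - 9/2)/19 = (637/19)*(-6) = -3822/19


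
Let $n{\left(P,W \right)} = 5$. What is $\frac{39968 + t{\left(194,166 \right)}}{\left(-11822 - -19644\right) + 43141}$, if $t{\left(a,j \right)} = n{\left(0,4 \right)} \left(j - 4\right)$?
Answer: $\frac{40778}{50963} \approx 0.80015$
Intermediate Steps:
$t{\left(a,j \right)} = -20 + 5 j$ ($t{\left(a,j \right)} = 5 \left(j - 4\right) = 5 \left(-4 + j\right) = -20 + 5 j$)
$\frac{39968 + t{\left(194,166 \right)}}{\left(-11822 - -19644\right) + 43141} = \frac{39968 + \left(-20 + 5 \cdot 166\right)}{\left(-11822 - -19644\right) + 43141} = \frac{39968 + \left(-20 + 830\right)}{\left(-11822 + 19644\right) + 43141} = \frac{39968 + 810}{7822 + 43141} = \frac{40778}{50963}$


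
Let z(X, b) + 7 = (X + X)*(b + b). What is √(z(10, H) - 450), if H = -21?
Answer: I*√1297 ≈ 36.014*I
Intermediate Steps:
z(X, b) = -7 + 4*X*b (z(X, b) = -7 + (X + X)*(b + b) = -7 + (2*X)*(2*b) = -7 + 4*X*b)
√(z(10, H) - 450) = √((-7 + 4*10*(-21)) - 450) = √((-7 - 840) - 450) = √(-847 - 450) = √(-1297) = I*√1297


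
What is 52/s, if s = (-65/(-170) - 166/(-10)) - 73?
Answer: -8840/9523 ≈ -0.92828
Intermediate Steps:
s = -9523/170 (s = (-65*(-1/170) - 166*(-⅒)) - 73 = (13/34 + 83/5) - 73 = 2887/170 - 73 = -9523/170 ≈ -56.018)
52/s = 52/(-9523/170) = 52*(-170/9523) = -8840/9523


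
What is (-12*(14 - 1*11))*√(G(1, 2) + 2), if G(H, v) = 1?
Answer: -36*√3 ≈ -62.354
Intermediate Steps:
(-12*(14 - 1*11))*√(G(1, 2) + 2) = (-12*(14 - 1*11))*√(1 + 2) = (-12*(14 - 11))*√3 = (-12*3)*√3 = -36*√3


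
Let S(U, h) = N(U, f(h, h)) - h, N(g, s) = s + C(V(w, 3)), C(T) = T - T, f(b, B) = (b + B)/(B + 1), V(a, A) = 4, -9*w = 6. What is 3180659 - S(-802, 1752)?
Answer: 5578762979/1753 ≈ 3.1824e+6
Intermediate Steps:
w = -⅔ (w = -⅑*6 = -⅔ ≈ -0.66667)
f(b, B) = (B + b)/(1 + B)
C(T) = 0
N(g, s) = s (N(g, s) = s + 0 = s)
S(U, h) = -h + 2*h/(1 + h) (S(U, h) = (h + h)/(1 + h) - h = (2*h)/(1 + h) - h = 2*h/(1 + h) - h = -h + 2*h/(1 + h))
3180659 - S(-802, 1752) = 3180659 - 1752*(1 - 1*1752)/(1 + 1752) = 3180659 - 1752*(1 - 1752)/1753 = 3180659 - 1752*(-1751)/1753 = 3180659 - 1*(-3067752/1753) = 3180659 + 3067752/1753 = 5578762979/1753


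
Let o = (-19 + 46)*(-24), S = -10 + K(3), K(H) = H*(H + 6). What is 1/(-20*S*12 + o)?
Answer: -1/4728 ≈ -0.00021151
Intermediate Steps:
K(H) = H*(6 + H)
S = 17 (S = -10 + 3*(6 + 3) = -10 + 3*9 = -10 + 27 = 17)
o = -648 (o = 27*(-24) = -648)
1/(-20*S*12 + o) = 1/(-20*17*12 - 648) = 1/(-340*12 - 648) = 1/(-4080 - 648) = 1/(-4728) = -1/4728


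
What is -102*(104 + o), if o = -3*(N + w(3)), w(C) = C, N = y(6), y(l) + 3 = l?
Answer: -8772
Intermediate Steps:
y(l) = -3 + l
N = 3 (N = -3 + 6 = 3)
o = -18 (o = -3*(3 + 3) = -3*6 = -18)
-102*(104 + o) = -102*(104 - 18) = -102*86 = -8772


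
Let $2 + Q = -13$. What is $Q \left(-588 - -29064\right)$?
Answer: $-427140$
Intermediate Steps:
$Q = -15$ ($Q = -2 - 13 = -15$)
$Q \left(-588 - -29064\right) = - 15 \left(-588 - -29064\right) = - 15 \left(-588 + 29064\right) = \left(-15\right) 28476 = -427140$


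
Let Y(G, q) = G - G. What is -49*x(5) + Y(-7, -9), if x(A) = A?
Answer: -245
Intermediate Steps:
Y(G, q) = 0
-49*x(5) + Y(-7, -9) = -49*5 + 0 = -245 + 0 = -245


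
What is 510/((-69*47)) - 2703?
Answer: -2922113/1081 ≈ -2703.2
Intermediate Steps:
510/((-69*47)) - 2703 = 510/(-3243) - 2703 = 510*(-1/3243) - 2703 = -170/1081 - 2703 = -2922113/1081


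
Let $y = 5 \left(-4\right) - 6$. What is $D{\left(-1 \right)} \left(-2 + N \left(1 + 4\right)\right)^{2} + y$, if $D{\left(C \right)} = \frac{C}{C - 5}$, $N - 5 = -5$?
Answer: $- \frac{76}{3} \approx -25.333$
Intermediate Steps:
$y = -26$ ($y = -20 - 6 = -26$)
$N = 0$ ($N = 5 - 5 = 0$)
$D{\left(C \right)} = \frac{C}{-5 + C}$
$D{\left(-1 \right)} \left(-2 + N \left(1 + 4\right)\right)^{2} + y = - \frac{1}{-5 - 1} \left(-2 + 0 \left(1 + 4\right)\right)^{2} - 26 = - \frac{1}{-6} \left(-2 + 0 \cdot 5\right)^{2} - 26 = \left(-1\right) \left(- \frac{1}{6}\right) \left(-2 + 0\right)^{2} - 26 = \frac{\left(-2\right)^{2}}{6} - 26 = \frac{1}{6} \cdot 4 - 26 = \frac{2}{3} - 26 = - \frac{76}{3}$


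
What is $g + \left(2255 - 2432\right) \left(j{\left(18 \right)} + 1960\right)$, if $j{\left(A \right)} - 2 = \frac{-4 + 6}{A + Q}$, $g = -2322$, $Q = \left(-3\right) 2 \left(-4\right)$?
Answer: $- \frac{2447231}{7} \approx -3.496 \cdot 10^{5}$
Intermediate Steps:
$Q = 24$ ($Q = \left(-6\right) \left(-4\right) = 24$)
$j{\left(A \right)} = 2 + \frac{2}{24 + A}$ ($j{\left(A \right)} = 2 + \frac{-4 + 6}{A + 24} = 2 + \frac{2}{24 + A}$)
$g + \left(2255 - 2432\right) \left(j{\left(18 \right)} + 1960\right) = -2322 + \left(2255 - 2432\right) \left(\frac{2 \left(25 + 18\right)}{24 + 18} + 1960\right) = -2322 - 177 \left(2 \cdot \frac{1}{42} \cdot 43 + 1960\right) = -2322 - 177 \left(\frac{43}{21} + 1960\right) = -2322 - \frac{2430977}{7} = - \frac{2447231}{7}$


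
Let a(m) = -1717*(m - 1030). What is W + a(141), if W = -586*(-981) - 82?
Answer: 2101197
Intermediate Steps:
a(m) = 1768510 - 1717*m (a(m) = -1717*(-1030 + m) = 1768510 - 1717*m)
W = 574784 (W = 574866 - 82 = 574784)
W + a(141) = 574784 + (1768510 - 1717*141) = 574784 + (1768510 - 242097) = 574784 + 1526413 = 2101197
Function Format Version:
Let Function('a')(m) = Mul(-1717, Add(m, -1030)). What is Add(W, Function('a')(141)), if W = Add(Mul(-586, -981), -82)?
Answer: 2101197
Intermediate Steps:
Function('a')(m) = Add(1768510, Mul(-1717, m)) (Function('a')(m) = Mul(-1717, Add(-1030, m)) = Add(1768510, Mul(-1717, m)))
W = 574784 (W = Add(574866, -82) = 574784)
Add(W, Function('a')(141)) = Add(574784, Add(1768510, Mul(-1717, 141))) = Add(574784, Add(1768510, -242097)) = Add(574784, 1526413) = 2101197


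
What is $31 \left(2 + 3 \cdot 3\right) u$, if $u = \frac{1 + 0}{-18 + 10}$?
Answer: $- \frac{341}{8} \approx -42.625$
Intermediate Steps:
$u = - \frac{1}{8}$ ($u = 1 \frac{1}{-8} = 1 \left(- \frac{1}{8}\right) = - \frac{1}{8} \approx -0.125$)
$31 \left(2 + 3 \cdot 3\right) u = 31 \left(2 + 3 \cdot 3\right) \left(- \frac{1}{8}\right) = 31 \left(2 + 9\right) \left(- \frac{1}{8}\right) = 31 \cdot 11 \left(- \frac{1}{8}\right) = 341 \left(- \frac{1}{8}\right) = - \frac{341}{8}$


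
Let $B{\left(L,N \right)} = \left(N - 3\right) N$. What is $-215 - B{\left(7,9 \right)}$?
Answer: $-269$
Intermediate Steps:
$B{\left(L,N \right)} = N \left(-3 + N\right)$ ($B{\left(L,N \right)} = \left(-3 + N\right) N = N \left(-3 + N\right)$)
$-215 - B{\left(7,9 \right)} = -215 - 9 \left(-3 + 9\right) = -215 - 9 \cdot 6 = -215 - 54 = -269$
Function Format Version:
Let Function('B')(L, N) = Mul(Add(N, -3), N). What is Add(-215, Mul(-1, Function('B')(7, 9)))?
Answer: -269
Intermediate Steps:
Function('B')(L, N) = Mul(N, Add(-3, N)) (Function('B')(L, N) = Mul(Add(-3, N), N) = Mul(N, Add(-3, N)))
Add(-215, Mul(-1, Function('B')(7, 9))) = Add(-215, Mul(-1, Mul(9, Add(-3, 9)))) = Add(-215, Mul(-1, Mul(9, 6))) = Add(-215, Mul(-1, 54)) = Add(-215, -54) = -269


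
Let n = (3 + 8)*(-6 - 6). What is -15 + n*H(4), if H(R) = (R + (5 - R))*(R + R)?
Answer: -5295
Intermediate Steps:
H(R) = 10*R (H(R) = 5*(2*R) = 10*R)
n = -132 (n = 11*(-12) = -132)
-15 + n*H(4) = -15 - 1320*4 = -15 - 132*40 = -15 - 5280 = -5295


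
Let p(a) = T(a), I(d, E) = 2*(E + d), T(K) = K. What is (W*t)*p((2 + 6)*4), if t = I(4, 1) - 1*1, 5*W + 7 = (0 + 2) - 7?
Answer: -3456/5 ≈ -691.20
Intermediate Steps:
W = -12/5 (W = -7/5 + ((0 + 2) - 7)/5 = -7/5 + (2 - 7)/5 = -7/5 + (⅕)*(-5) = -7/5 - 1 = -12/5 ≈ -2.4000)
I(d, E) = 2*E + 2*d
p(a) = a
t = 9 (t = (2*1 + 2*4) - 1*1 = (2 + 8) - 1 = 10 - 1 = 9)
(W*t)*p((2 + 6)*4) = (-12/5*9)*((2 + 6)*4) = -864*4/5 = -108/5*32 = -3456/5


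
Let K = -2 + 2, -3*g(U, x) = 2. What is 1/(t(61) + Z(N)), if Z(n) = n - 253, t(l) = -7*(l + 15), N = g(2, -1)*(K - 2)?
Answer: -3/2351 ≈ -0.0012761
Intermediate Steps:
g(U, x) = -⅔ (g(U, x) = -⅓*2 = -⅔)
K = 0
N = 4/3 (N = -2*(0 - 2)/3 = -⅔*(-2) = 4/3 ≈ 1.3333)
t(l) = -105 - 7*l (t(l) = -7*(15 + l) = -105 - 7*l)
Z(n) = -253 + n
1/(t(61) + Z(N)) = 1/((-105 - 7*61) + (-253 + 4/3)) = 1/((-105 - 427) - 755/3) = 1/(-532 - 755/3) = 1/(-2351/3) = -3/2351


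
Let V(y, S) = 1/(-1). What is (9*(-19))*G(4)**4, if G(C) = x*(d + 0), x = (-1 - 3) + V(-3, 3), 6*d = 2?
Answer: -11875/9 ≈ -1319.4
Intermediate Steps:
V(y, S) = -1
d = 1/3 (d = (1/6)*2 = 1/3 ≈ 0.33333)
x = -5 (x = (-1 - 3) - 1 = -4 - 1 = -5)
G(C) = -5/3 (G(C) = -5*(1/3 + 0) = -5*1/3 = -5/3)
(9*(-19))*G(4)**4 = (9*(-19))*(-5/3)**4 = -171*625/81 = -11875/9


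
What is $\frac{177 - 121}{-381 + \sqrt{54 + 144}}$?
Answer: $- \frac{1016}{6903} - \frac{8 \sqrt{22}}{6903} \approx -0.15262$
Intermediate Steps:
$\frac{177 - 121}{-381 + \sqrt{54 + 144}} = \frac{56}{-381 + \sqrt{198}} = \frac{56}{-381 + 3 \sqrt{22}}$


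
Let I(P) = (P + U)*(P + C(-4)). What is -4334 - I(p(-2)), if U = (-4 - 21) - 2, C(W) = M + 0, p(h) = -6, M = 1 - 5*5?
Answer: -5324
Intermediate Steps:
M = -24 (M = 1 - 25 = -24)
C(W) = -24 (C(W) = -24 + 0 = -24)
U = -27 (U = -25 - 2 = -27)
I(P) = (-27 + P)*(-24 + P) (I(P) = (P - 27)*(P - 24) = (-27 + P)*(-24 + P))
-4334 - I(p(-2)) = -4334 - (648 + (-6)² - 51*(-6)) = -4334 - (648 + 36 + 306) = -4334 - 1*990 = -4334 - 990 = -5324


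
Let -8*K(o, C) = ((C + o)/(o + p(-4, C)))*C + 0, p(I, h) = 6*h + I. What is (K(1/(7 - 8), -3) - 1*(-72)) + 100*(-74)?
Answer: -337085/46 ≈ -7327.9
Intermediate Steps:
p(I, h) = I + 6*h
K(o, C) = -C*(C + o)/(8*(-4 + o + 6*C)) (K(o, C) = -(((C + o)/(o + (-4 + 6*C)))*C + 0)/8 = -(((C + o)/(-4 + o + 6*C))*C + 0)/8 = -(C*(C + o)/(-4 + o + 6*C) + 0)/8 = -C*(C + o)/(8*(-4 + o + 6*C)))
(K(1/(7 - 8), -3) - 1*(-72)) + 100*(-74) = (-1*(-3)*(-3 + 1/(7 - 8))/(-32 + 8/(7 - 8) + 48*(-3)) - 1*(-72)) + 100*(-74) = (-1*(-3)*(-3 + 1/(-1))/(-32 + 8/(-1) - 144) + 72) - 7400 = (-1*(-3)*(-3 - 1)/(-32 + 8*(-1) - 144) + 72) - 7400 = (-1*(-3)*(-4)/(-32 - 8 - 144) + 72) - 7400 = (-1*(-3)*(-4)/(-184) + 72) - 7400 = (-1*(-3)*(-1/184)*(-4) + 72) - 7400 = (3/46 + 72) - 7400 = 3315/46 - 7400 = -337085/46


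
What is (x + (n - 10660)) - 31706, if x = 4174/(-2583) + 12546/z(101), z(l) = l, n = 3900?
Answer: -10003140734/260883 ≈ -38343.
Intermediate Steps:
x = 31984744/260883 (x = 4174/(-2583) + 12546/101 = 4174*(-1/2583) + 12546*(1/101) = -4174/2583 + 12546/101 = 31984744/260883 ≈ 122.60)
(x + (n - 10660)) - 31706 = (31984744/260883 + (3900 - 10660)) - 31706 = (31984744/260883 - 6760) - 31706 = -1731584336/260883 - 31706 = -10003140734/260883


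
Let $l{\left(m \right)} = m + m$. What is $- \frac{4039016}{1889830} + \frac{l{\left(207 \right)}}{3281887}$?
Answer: $- \frac{6627405856786}{3101104254605} \approx -2.1371$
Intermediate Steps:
$l{\left(m \right)} = 2 m$
$- \frac{4039016}{1889830} + \frac{l{\left(207 \right)}}{3281887} = - \frac{4039016}{1889830} + \frac{2 \cdot 207}{3281887} = \left(-4039016\right) \frac{1}{1889830} + 414 \cdot \frac{1}{3281887} = - \frac{2019508}{944915} + \frac{414}{3281887} = - \frac{6627405856786}{3101104254605}$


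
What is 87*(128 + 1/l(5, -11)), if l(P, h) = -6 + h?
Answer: 189225/17 ≈ 11131.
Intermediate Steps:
87*(128 + 1/l(5, -11)) = 87*(128 + 1/(-6 - 11)) = 87*(128 + 1/(-17)) = 87*(128 - 1/17) = 87*(2175/17) = 189225/17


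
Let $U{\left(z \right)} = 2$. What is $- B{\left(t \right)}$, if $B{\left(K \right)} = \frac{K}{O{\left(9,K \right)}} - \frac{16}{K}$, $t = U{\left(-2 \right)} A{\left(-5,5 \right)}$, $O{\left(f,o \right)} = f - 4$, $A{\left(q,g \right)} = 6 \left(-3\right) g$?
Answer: $\frac{1616}{45} \approx 35.911$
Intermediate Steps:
$A{\left(q,g \right)} = - 18 g$
$O{\left(f,o \right)} = -4 + f$
$t = -180$ ($t = 2 \left(\left(-18\right) 5\right) = 2 \left(-90\right) = -180$)
$B{\left(K \right)} = - \frac{16}{K} + \frac{K}{5}$ ($B{\left(K \right)} = \frac{K}{-4 + 9} - \frac{16}{K} = \frac{K}{5} - \frac{16}{K} = - \frac{16}{K} + \frac{K}{5}$)
$- B{\left(t \right)} = - (- \frac{16}{-180} + \frac{1}{5} \left(-180\right)) = - (\left(-16\right) \left(- \frac{1}{180}\right) - 36) = - (\frac{4}{45} - 36) = \left(-1\right) \left(- \frac{1616}{45}\right) = \frac{1616}{45}$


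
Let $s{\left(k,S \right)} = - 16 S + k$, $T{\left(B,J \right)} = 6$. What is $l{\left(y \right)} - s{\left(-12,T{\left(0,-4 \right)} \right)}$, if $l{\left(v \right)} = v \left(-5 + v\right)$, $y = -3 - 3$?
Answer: $174$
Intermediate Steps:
$s{\left(k,S \right)} = k - 16 S$
$y = -6$ ($y = -3 - 3 = -6$)
$l{\left(y \right)} - s{\left(-12,T{\left(0,-4 \right)} \right)} = - 6 \left(-5 - 6\right) - \left(-12 - 96\right) = \left(-6\right) \left(-11\right) - \left(-12 - 96\right) = 66 - -108 = 66 + 108 = 174$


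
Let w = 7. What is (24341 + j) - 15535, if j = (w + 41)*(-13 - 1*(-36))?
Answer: 9910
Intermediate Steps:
j = 1104 (j = (7 + 41)*(-13 - 1*(-36)) = 48*(-13 + 36) = 48*23 = 1104)
(24341 + j) - 15535 = (24341 + 1104) - 15535 = 25445 - 15535 = 9910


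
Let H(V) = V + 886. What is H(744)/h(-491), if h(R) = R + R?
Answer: -815/491 ≈ -1.6599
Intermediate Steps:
h(R) = 2*R
H(V) = 886 + V
H(744)/h(-491) = (886 + 744)/((2*(-491))) = 1630/(-982) = 1630*(-1/982) = -815/491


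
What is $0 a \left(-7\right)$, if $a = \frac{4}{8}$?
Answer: $0$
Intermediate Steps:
$a = \frac{1}{2}$ ($a = 4 \cdot \frac{1}{8} = \frac{1}{2} \approx 0.5$)
$0 a \left(-7\right) = 0 \cdot \frac{1}{2} \left(-7\right) = 0 \left(-7\right) = 0$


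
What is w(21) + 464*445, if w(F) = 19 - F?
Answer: 206478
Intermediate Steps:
w(21) + 464*445 = (19 - 1*21) + 464*445 = (19 - 21) + 206480 = -2 + 206480 = 206478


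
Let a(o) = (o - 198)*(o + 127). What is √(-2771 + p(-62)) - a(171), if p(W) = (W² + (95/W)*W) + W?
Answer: 8046 + √1106 ≈ 8079.3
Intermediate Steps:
p(W) = 95 + W + W² (p(W) = (W² + 95) + W = (95 + W²) + W = 95 + W + W²)
a(o) = (-198 + o)*(127 + o)
√(-2771 + p(-62)) - a(171) = √(-2771 + (95 - 62 + (-62)²)) - (-25146 + 171² - 71*171) = √(-2771 + (95 - 62 + 3844)) - (-25146 + 29241 - 12141) = √(-2771 + 3877) - 1*(-8046) = √1106 + 8046 = 8046 + √1106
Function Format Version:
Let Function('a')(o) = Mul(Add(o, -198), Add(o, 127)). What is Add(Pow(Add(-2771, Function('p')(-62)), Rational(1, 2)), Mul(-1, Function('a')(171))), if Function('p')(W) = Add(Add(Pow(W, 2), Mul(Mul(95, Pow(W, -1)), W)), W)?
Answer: Add(8046, Pow(1106, Rational(1, 2))) ≈ 8079.3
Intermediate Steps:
Function('p')(W) = Add(95, W, Pow(W, 2)) (Function('p')(W) = Add(Add(Pow(W, 2), 95), W) = Add(Add(95, Pow(W, 2)), W) = Add(95, W, Pow(W, 2)))
Function('a')(o) = Mul(Add(-198, o), Add(127, o))
Add(Pow(Add(-2771, Function('p')(-62)), Rational(1, 2)), Mul(-1, Function('a')(171))) = Add(Pow(Add(-2771, Add(95, -62, Pow(-62, 2))), Rational(1, 2)), Mul(-1, Add(-25146, Pow(171, 2), Mul(-71, 171)))) = Add(Pow(Add(-2771, Add(95, -62, 3844)), Rational(1, 2)), Mul(-1, Add(-25146, 29241, -12141))) = Add(Pow(Add(-2771, 3877), Rational(1, 2)), Mul(-1, -8046)) = Add(Pow(1106, Rational(1, 2)), 8046) = Add(8046, Pow(1106, Rational(1, 2)))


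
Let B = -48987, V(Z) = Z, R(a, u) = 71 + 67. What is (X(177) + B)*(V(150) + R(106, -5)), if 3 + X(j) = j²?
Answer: -5086368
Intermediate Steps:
R(a, u) = 138
X(j) = -3 + j²
(X(177) + B)*(V(150) + R(106, -5)) = ((-3 + 177²) - 48987)*(150 + 138) = ((-3 + 31329) - 48987)*288 = (31326 - 48987)*288 = -17661*288 = -5086368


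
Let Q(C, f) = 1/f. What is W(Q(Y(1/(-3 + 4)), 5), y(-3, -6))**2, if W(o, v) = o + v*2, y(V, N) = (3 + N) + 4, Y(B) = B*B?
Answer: 121/25 ≈ 4.8400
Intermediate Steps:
Y(B) = B**2
y(V, N) = 7 + N
W(o, v) = o + 2*v
W(Q(Y(1/(-3 + 4)), 5), y(-3, -6))**2 = (1/5 + 2*(7 - 6))**2 = (1/5 + 2*1)**2 = (1/5 + 2)**2 = (11/5)**2 = 121/25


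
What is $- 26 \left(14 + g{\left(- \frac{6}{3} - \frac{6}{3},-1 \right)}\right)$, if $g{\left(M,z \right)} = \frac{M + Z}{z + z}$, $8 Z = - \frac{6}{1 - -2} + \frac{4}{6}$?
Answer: $- \frac{2509}{6} \approx -418.17$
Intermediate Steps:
$Z = - \frac{1}{6}$ ($Z = \frac{- \frac{6}{1 - -2} + \frac{4}{6}}{8} = \frac{- \frac{6}{1 + 2} + 4 \cdot \frac{1}{6}}{8} = \frac{- \frac{6}{3} + \frac{2}{3}}{8} = \frac{\left(-6\right) \frac{1}{3} + \frac{2}{3}}{8} = \frac{-2 + \frac{2}{3}}{8} = \frac{1}{8} \left(- \frac{4}{3}\right) = - \frac{1}{6} \approx -0.16667$)
$g{\left(M,z \right)} = \frac{- \frac{1}{6} + M}{2 z}$ ($g{\left(M,z \right)} = \frac{M - \frac{1}{6}}{z + z} = \frac{- \frac{1}{6} + M}{2 z}$)
$- 26 \left(14 + g{\left(- \frac{6}{3} - \frac{6}{3},-1 \right)}\right) = - 26 \left(14 + \frac{-1 + 6 \left(- \frac{6}{3} - \frac{6}{3}\right)}{12 \left(-1\right)}\right) = - 26 \left(14 + \frac{1}{12} \left(-1\right) \left(-1 + 6 \left(\left(-6\right) \frac{1}{3} - 2\right)\right)\right) = - 26 \left(14 + \frac{1}{12} \left(-1\right) \left(-1 + 6 \left(-2 - 2\right)\right)\right) = - 26 \left(14 + \frac{1}{12} \left(-1\right) \left(-1 + 6 \left(-4\right)\right)\right) = - 26 \left(14 + \frac{1}{12} \left(-1\right) \left(-1 - 24\right)\right) = - 26 \left(14 + \frac{1}{12} \left(-1\right) \left(-25\right)\right) = - 26 \left(14 + \frac{25}{12}\right) = \left(-26\right) \frac{193}{12} = - \frac{2509}{6}$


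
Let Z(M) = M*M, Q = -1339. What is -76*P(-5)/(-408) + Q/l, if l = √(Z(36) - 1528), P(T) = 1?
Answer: 19/102 + 1339*I*√58/116 ≈ 0.18627 + 87.91*I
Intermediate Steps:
Z(M) = M²
l = 2*I*√58 (l = √(36² - 1528) = √(1296 - 1528) = √(-232) = 2*I*√58 ≈ 15.232*I)
-76*P(-5)/(-408) + Q/l = -76*1/(-408) - 1339*(-I*√58/116) = -76*(-1/408) - (-1339)*I*√58/116 = 19/102 + 1339*I*√58/116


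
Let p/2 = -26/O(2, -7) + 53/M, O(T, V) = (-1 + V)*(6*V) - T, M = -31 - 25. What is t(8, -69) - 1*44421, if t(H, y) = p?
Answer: -207722175/4676 ≈ -44423.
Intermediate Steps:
M = -56
O(T, V) = -T + 6*V*(-1 + V) (O(T, V) = 6*V*(-1 + V) - T = -T + 6*V*(-1 + V))
p = -9579/4676 (p = 2*(-26/(-1*2 - 6*(-7) + 6*(-7)²) + 53/(-56)) = 2*(-26/(-2 + 42 + 6*49) + 53*(-1/56)) = 2*(-26/(-2 + 42 + 294) - 53/56) = 2*(-26/334 - 53/56) = 2*(-26*1/334 - 53/56) = 2*(-13/167 - 53/56) = 2*(-9579/9352) = -9579/4676 ≈ -2.0485)
t(H, y) = -9579/4676
t(8, -69) - 1*44421 = -9579/4676 - 1*44421 = -9579/4676 - 44421 = -207722175/4676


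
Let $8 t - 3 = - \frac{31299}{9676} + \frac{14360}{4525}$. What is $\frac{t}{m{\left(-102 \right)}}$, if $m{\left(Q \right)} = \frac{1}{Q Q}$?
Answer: $\frac{66934698417}{17513560} \approx 3821.9$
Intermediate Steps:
$m{\left(Q \right)} = \frac{1}{Q^{2}}$
$t = \frac{25734217}{70054240}$ ($t = \frac{3}{8} + \frac{- \frac{31299}{9676} + \frac{14360}{4525}}{8} = \frac{3}{8} + \frac{\left(-31299\right) \frac{1}{9676} + 14360 \cdot \frac{1}{4525}}{8} = \frac{3}{8} + \frac{- \frac{31299}{9676} + \frac{2872}{905}}{8} = \frac{3}{8} + \frac{1}{8} \left(- \frac{536123}{8756780}\right) = \frac{3}{8} - \frac{536123}{70054240} = \frac{25734217}{70054240} \approx 0.36735$)
$\frac{t}{m{\left(-102 \right)}} = \frac{25734217}{70054240 \cdot \frac{1}{10404}} = \frac{25734217 \frac{1}{\frac{1}{10404}}}{70054240} = \frac{25734217}{70054240} \cdot 10404 = \frac{66934698417}{17513560}$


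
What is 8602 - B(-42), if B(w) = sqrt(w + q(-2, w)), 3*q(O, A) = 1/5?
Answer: 8602 - I*sqrt(9435)/15 ≈ 8602.0 - 6.4756*I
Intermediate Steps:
q(O, A) = 1/15 (q(O, A) = (1/3)/5 = (1/3)*(1/5) = 1/15)
B(w) = sqrt(1/15 + w) (B(w) = sqrt(w + 1/15) = sqrt(1/15 + w))
8602 - B(-42) = 8602 - sqrt(15 + 225*(-42))/15 = 8602 - sqrt(15 - 9450)/15 = 8602 - sqrt(-9435)/15 = 8602 - I*sqrt(9435)/15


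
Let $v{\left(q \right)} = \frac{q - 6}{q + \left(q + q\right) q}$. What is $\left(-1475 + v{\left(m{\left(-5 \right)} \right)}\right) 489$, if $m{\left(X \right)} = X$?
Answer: $- \frac{10820918}{15} \approx -7.2139 \cdot 10^{5}$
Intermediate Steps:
$v{\left(q \right)} = \frac{-6 + q}{q + 2 q^{2}}$ ($v{\left(q \right)} = \frac{-6 + q}{q + 2 q q} = \frac{-6 + q}{q + 2 q^{2}}$)
$\left(-1475 + v{\left(m{\left(-5 \right)} \right)}\right) 489 = \left(-1475 + \frac{-6 - 5}{\left(-5\right) \left(1 + 2 \left(-5\right)\right)}\right) 489 = \left(-1475 - \frac{1}{5} \frac{1}{1 - 10} \left(-11\right)\right) 489 = \left(-1475 - \frac{1}{5} \frac{1}{-9} \left(-11\right)\right) 489 = \left(-1475 - \left(- \frac{1}{45}\right) \left(-11\right)\right) 489 = \left(-1475 - \frac{11}{45}\right) 489 = \left(- \frac{66386}{45}\right) 489 = - \frac{10820918}{15}$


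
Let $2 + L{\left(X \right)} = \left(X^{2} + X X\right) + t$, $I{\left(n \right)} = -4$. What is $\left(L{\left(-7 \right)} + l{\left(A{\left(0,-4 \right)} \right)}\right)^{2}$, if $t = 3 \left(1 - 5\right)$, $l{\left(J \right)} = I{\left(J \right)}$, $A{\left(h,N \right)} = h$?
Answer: $6400$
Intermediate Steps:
$l{\left(J \right)} = -4$
$t = -12$ ($t = 3 \left(-4\right) = -12$)
$L{\left(X \right)} = -14 + 2 X^{2}$ ($L{\left(X \right)} = -2 - \left(12 - X^{2} - X X\right) = -2 + \left(\left(X^{2} + X^{2}\right) - 12\right) = -2 + \left(2 X^{2} - 12\right) = -2 + \left(-12 + 2 X^{2}\right) = -14 + 2 X^{2}$)
$\left(L{\left(-7 \right)} + l{\left(A{\left(0,-4 \right)} \right)}\right)^{2} = \left(\left(-14 + 2 \left(-7\right)^{2}\right) - 4\right)^{2} = \left(\left(-14 + 2 \cdot 49\right) - 4\right)^{2} = \left(\left(-14 + 98\right) - 4\right)^{2} = \left(84 - 4\right)^{2} = 80^{2} = 6400$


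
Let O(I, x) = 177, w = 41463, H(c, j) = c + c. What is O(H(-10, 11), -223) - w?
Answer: -41286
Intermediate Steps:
H(c, j) = 2*c
O(H(-10, 11), -223) - w = 177 - 1*41463 = 177 - 41463 = -41286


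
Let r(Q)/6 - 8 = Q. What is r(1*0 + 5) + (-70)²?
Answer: 4978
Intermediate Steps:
r(Q) = 48 + 6*Q
r(1*0 + 5) + (-70)² = (48 + 6*(1*0 + 5)) + (-70)² = (48 + 6*(0 + 5)) + 4900 = (48 + 6*5) + 4900 = (48 + 30) + 4900 = 78 + 4900 = 4978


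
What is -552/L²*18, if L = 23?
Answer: -432/23 ≈ -18.783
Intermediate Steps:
-552/L²*18 = -552/(23²)*18 = -552/529*18 = -552*1/529*18 = -24/23*18 = -432/23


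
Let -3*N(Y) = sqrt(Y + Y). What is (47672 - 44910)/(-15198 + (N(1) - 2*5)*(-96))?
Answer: -9831339/50679649 - 22096*sqrt(2)/50679649 ≈ -0.19461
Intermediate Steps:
N(Y) = -sqrt(2)*sqrt(Y)/3 (N(Y) = -sqrt(Y + Y)/3 = -sqrt(2)*sqrt(Y)/3)
(47672 - 44910)/(-15198 + (N(1) - 2*5)*(-96)) = (47672 - 44910)/(-15198 + (-sqrt(2)*sqrt(1)/3 - 2*5)*(-96)) = 2762/(-15198 + (-1/3*sqrt(2)*1 - 10)*(-96)) = 2762/(-15198 + (-sqrt(2)/3 - 10)*(-96)) = 2762/(-15198 + (-10 - sqrt(2)/3)*(-96)) = 2762/(-15198 + (960 + 32*sqrt(2))) = 2762/(-14238 + 32*sqrt(2))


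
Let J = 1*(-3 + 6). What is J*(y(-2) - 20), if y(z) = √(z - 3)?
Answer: -60 + 3*I*√5 ≈ -60.0 + 6.7082*I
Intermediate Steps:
y(z) = √(-3 + z)
J = 3 (J = 1*3 = 3)
J*(y(-2) - 20) = 3*(√(-3 - 2) - 20) = 3*(√(-5) - 20) = 3*(I*√5 - 20) = 3*(-20 + I*√5) = -60 + 3*I*√5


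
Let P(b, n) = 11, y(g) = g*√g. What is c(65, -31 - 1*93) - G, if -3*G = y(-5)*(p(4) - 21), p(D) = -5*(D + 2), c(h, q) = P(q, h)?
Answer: 11 + 85*I*√5 ≈ 11.0 + 190.07*I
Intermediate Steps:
y(g) = g^(3/2)
c(h, q) = 11
p(D) = -10 - 5*D (p(D) = -5*(2 + D) = -10 - 5*D)
G = -85*I*√5 (G = -(-5)^(3/2)*((-10 - 5*4) - 21)/3 = -(-5*I*√5)*((-10 - 20) - 21)/3 = -(-5*I*√5)*(-30 - 21)/3 = -(-5*I*√5)*(-51)/3 = -85*I*√5 ≈ -190.07*I)
c(65, -31 - 1*93) - G = 11 - (-85)*I*√5 = 11 + 85*I*√5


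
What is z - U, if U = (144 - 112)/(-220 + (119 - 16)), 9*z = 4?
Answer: 28/39 ≈ 0.71795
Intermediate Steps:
z = 4/9 (z = (1/9)*4 = 4/9 ≈ 0.44444)
U = -32/117 (U = 32/(-220 + 103) = 32/(-117) = 32*(-1/117) = -32/117 ≈ -0.27350)
z - U = 4/9 - 1*(-32/117) = 4/9 + 32/117 = 28/39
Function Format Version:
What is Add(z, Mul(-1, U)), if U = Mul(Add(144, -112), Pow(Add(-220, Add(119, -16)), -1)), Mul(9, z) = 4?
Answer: Rational(28, 39) ≈ 0.71795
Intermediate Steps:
z = Rational(4, 9) (z = Mul(Rational(1, 9), 4) = Rational(4, 9) ≈ 0.44444)
U = Rational(-32, 117) (U = Mul(32, Pow(Add(-220, 103), -1)) = Mul(32, Pow(-117, -1)) = Mul(32, Rational(-1, 117)) = Rational(-32, 117) ≈ -0.27350)
Add(z, Mul(-1, U)) = Add(Rational(4, 9), Mul(-1, Rational(-32, 117))) = Add(Rational(4, 9), Rational(32, 117)) = Rational(28, 39)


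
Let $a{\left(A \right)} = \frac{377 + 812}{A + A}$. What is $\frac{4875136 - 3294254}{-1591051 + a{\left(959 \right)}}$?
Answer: $- \frac{3032131676}{3051634629} \approx -0.99361$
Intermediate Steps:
$a{\left(A \right)} = \frac{1189}{2 A}$
$\frac{4875136 - 3294254}{-1591051 + a{\left(959 \right)}} = \frac{4875136 - 3294254}{-1591051 + \frac{1189}{2 \cdot 959}} = \frac{1580882}{-1591051 + \frac{1189}{2} \cdot \frac{1}{959}} = \frac{1580882}{-1591051 + \frac{1189}{1918}} = \frac{1580882}{- \frac{3051634629}{1918}} = 1580882 \left(- \frac{1918}{3051634629}\right) = - \frac{3032131676}{3051634629}$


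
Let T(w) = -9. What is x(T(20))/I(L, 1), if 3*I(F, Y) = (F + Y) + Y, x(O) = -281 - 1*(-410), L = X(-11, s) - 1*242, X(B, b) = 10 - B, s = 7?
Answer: -129/73 ≈ -1.7671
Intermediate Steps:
L = -221 (L = (10 - 1*(-11)) - 1*242 = (10 + 11) - 242 = 21 - 242 = -221)
x(O) = 129 (x(O) = -281 + 410 = 129)
I(F, Y) = F/3 + 2*Y/3 (I(F, Y) = ((F + Y) + Y)/3 = (F + 2*Y)/3 = F/3 + 2*Y/3)
x(T(20))/I(L, 1) = 129/((⅓)*(-221) + (⅔)*1) = 129/(-221/3 + ⅔) = 129/(-73) = 129*(-1/73) = -129/73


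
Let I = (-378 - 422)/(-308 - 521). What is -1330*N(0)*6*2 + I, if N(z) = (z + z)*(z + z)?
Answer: 800/829 ≈ 0.96502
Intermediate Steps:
N(z) = 4*z² (N(z) = (2*z)*(2*z) = 4*z²)
I = 800/829 (I = -800/(-829) = -800*(-1/829) = 800/829 ≈ 0.96502)
-1330*N(0)*6*2 + I = -1330*(4*0²)*6*2 + 800/829 = -1330*(4*0)*6*2 + 800/829 = -1330*0*6*2 + 800/829 = -0*2 + 800/829 = -1330*0 + 800/829 = 0 + 800/829 = 800/829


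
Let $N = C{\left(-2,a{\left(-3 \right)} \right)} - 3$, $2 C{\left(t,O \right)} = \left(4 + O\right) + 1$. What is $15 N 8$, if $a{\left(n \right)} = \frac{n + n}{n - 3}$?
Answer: $0$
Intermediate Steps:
$a{\left(n \right)} = \frac{2 n}{-3 + n}$
$C{\left(t,O \right)} = \frac{5}{2} + \frac{O}{2}$ ($C{\left(t,O \right)} = \frac{\left(4 + O\right) + 1}{2} = \frac{5 + O}{2} = \frac{5}{2} + \frac{O}{2}$)
$N = 0$ ($N = \left(\frac{5}{2} + \frac{2 \left(-3\right) \frac{1}{-3 - 3}}{2}\right) - 3 = \left(\frac{5}{2} + \frac{2 \left(-3\right) \frac{1}{-6}}{2}\right) - 3 = \left(\frac{5}{2} + \frac{2 \left(-3\right) \left(- \frac{1}{6}\right)}{2}\right) - 3 = \left(\frac{5}{2} + \frac{1}{2} \cdot 1\right) - 3 = \left(\frac{5}{2} + \frac{1}{2}\right) - 3 = 3 - 3 = 0$)
$15 N 8 = 15 \cdot 0 \cdot 8 = 0 \cdot 8 = 0$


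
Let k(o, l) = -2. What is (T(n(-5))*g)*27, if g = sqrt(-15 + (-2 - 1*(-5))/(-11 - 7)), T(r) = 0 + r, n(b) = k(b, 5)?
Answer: -9*I*sqrt(546) ≈ -210.3*I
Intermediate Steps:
n(b) = -2
T(r) = r
g = I*sqrt(546)/6 (g = sqrt(-15 + (-2 + 5)/(-18)) = sqrt(-15 + 3*(-1/18)) = sqrt(-15 - 1/6) = sqrt(-91/6) = I*sqrt(546)/6 ≈ 3.8944*I)
(T(n(-5))*g)*27 = -I*sqrt(546)/3*27 = -9*I*sqrt(546)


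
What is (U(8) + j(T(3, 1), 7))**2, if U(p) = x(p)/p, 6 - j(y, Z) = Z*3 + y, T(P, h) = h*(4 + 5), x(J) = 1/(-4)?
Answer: 591361/1024 ≈ 577.50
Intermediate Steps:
x(J) = -1/4
T(P, h) = 9*h (T(P, h) = h*9 = 9*h)
j(y, Z) = 6 - y - 3*Z (j(y, Z) = 6 - (Z*3 + y) = 6 - (3*Z + y) = 6 - (y + 3*Z) = 6 + (-y - 3*Z) = 6 - y - 3*Z)
U(p) = -1/(4*p)
(U(8) + j(T(3, 1), 7))**2 = (-1/4/8 + (6 - 9 - 3*7))**2 = (-1/4*1/8 + (6 - 1*9 - 21))**2 = (-1/32 + (6 - 9 - 21))**2 = (-1/32 - 24)**2 = (-769/32)**2 = 591361/1024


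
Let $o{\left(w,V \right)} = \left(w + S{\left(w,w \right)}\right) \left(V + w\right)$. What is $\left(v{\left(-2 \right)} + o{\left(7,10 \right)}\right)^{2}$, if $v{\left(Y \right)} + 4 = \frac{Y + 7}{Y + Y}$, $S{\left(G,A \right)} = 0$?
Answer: $\frac{207025}{16} \approx 12939.0$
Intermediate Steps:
$v{\left(Y \right)} = -4 + \frac{7 + Y}{2 Y}$ ($v{\left(Y \right)} = -4 + \frac{Y + 7}{Y + Y} = -4 + \frac{7 + Y}{2 Y}$)
$o{\left(w,V \right)} = w \left(V + w\right)$ ($o{\left(w,V \right)} = \left(w + 0\right) \left(V + w\right) = w \left(V + w\right)$)
$\left(v{\left(-2 \right)} + o{\left(7,10 \right)}\right)^{2} = \left(\frac{7 \left(1 - -2\right)}{2 \left(-2\right)} + 7 \left(10 + 7\right)\right)^{2} = \left(\frac{7}{2} \left(- \frac{1}{2}\right) \left(1 + 2\right) + 7 \cdot 17\right)^{2} = \left(\frac{7}{2} \left(- \frac{1}{2}\right) 3 + 119\right)^{2} = \left(- \frac{21}{4} + 119\right)^{2} = \left(\frac{455}{4}\right)^{2} = \frac{207025}{16}$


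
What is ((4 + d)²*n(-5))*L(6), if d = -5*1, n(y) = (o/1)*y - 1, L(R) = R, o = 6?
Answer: -186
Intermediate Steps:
n(y) = -1 + 6*y (n(y) = (6/1)*y - 1 = (6*1)*y - 1 = 6*y - 1 = -1 + 6*y)
d = -5
((4 + d)²*n(-5))*L(6) = ((4 - 5)²*(-1 + 6*(-5)))*6 = ((-1)²*(-1 - 30))*6 = (1*(-31))*6 = -31*6 = -186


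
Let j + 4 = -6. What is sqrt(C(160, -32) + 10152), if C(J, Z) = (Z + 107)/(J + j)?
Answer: sqrt(40610)/2 ≈ 100.76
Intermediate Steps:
j = -10 (j = -4 - 6 = -10)
C(J, Z) = (107 + Z)/(-10 + J) (C(J, Z) = (Z + 107)/(J - 10) = (107 + Z)/(-10 + J))
sqrt(C(160, -32) + 10152) = sqrt((107 - 32)/(-10 + 160) + 10152) = sqrt(75/150 + 10152) = sqrt((1/150)*75 + 10152) = sqrt(1/2 + 10152) = sqrt(20305/2) = sqrt(40610)/2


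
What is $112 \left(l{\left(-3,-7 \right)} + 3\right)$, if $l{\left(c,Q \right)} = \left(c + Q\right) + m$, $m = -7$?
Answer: $-1568$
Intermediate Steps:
$l{\left(c,Q \right)} = -7 + Q + c$ ($l{\left(c,Q \right)} = \left(c + Q\right) - 7 = \left(Q + c\right) - 7 = -7 + Q + c$)
$112 \left(l{\left(-3,-7 \right)} + 3\right) = 112 \left(\left(-7 - 7 - 3\right) + 3\right) = 112 \left(-17 + 3\right) = 112 \left(-14\right) = -1568$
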